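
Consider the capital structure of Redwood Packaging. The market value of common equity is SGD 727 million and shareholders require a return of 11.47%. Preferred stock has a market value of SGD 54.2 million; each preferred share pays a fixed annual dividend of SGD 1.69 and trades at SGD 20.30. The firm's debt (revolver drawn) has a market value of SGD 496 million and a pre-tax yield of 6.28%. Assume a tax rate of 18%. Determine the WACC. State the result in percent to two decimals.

Cost of preferred: Rp = 1.69 / 20.3 = 8.3251%.
Total capital V = 727 + 54.2 + 496 = 1277.2.
Equity: weight = 727/1277.2 = 0.5692; cost = 11.47%.
Preferred: weight = 54.2/1277.2 = 0.0424; cost = 8.3251%.
Revolver drawn: weight = 496/1277.2 = 0.3883; after-tax cost = 6.28% × (1 − 18%) = 5.1496%.
WACC = 0.5692 × 11.4700% + 0.0424 × 8.3251% + 0.3883 × 5.1496% = 8.8820%.

8.88%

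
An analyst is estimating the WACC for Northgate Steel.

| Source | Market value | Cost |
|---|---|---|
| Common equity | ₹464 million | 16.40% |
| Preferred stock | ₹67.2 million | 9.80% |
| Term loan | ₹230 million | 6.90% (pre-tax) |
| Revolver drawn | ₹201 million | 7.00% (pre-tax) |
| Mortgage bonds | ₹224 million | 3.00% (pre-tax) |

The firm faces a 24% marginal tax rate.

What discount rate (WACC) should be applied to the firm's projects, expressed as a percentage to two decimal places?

Total capital V = 464 + 67.2 + 230 + 201 + 224 = 1186.2.
Equity: weight = 464/1186.2 = 0.3912; cost = 16.4%.
Preferred: weight = 67.2/1186.2 = 0.0567; cost = 9.8%.
Term loan: weight = 230/1186.2 = 0.1939; after-tax cost = 6.9% × (1 − 24%) = 5.2440%.
Revolver drawn: weight = 201/1186.2 = 0.1694; after-tax cost = 7% × (1 − 24%) = 5.3200%.
Mortgage bonds: weight = 224/1186.2 = 0.1888; after-tax cost = 3% × (1 − 24%) = 2.2800%.
WACC = 0.3912 × 16.4000% + 0.0567 × 9.8000% + 0.1939 × 5.2440% + 0.1694 × 5.3200% + 0.1888 × 2.2800% = 9.3191%.

9.32%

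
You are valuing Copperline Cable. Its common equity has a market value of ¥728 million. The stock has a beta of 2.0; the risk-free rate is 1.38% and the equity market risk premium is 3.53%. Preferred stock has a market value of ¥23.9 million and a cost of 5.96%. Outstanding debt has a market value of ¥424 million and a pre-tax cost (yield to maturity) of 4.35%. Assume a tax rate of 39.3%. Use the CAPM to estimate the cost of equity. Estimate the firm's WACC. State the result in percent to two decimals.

6.30%

Cost of equity via CAPM: Re = 1.38% + 2.0 × 3.53% = 8.4400%.
Total capital V = 728 + 23.9 + 424 = 1175.9.
Equity: weight = 728/1175.9 = 0.6191; cost = 8.44%.
Preferred: weight = 23.9/1175.9 = 0.0203; cost = 5.96%.
Debt: weight = 424/1175.9 = 0.3606; after-tax cost = 4.35% × (1 − 39.3%) = 2.6404%.
WACC = 0.6191 × 8.4400% + 0.0203 × 5.9600% + 0.3606 × 2.6404% = 6.2984%.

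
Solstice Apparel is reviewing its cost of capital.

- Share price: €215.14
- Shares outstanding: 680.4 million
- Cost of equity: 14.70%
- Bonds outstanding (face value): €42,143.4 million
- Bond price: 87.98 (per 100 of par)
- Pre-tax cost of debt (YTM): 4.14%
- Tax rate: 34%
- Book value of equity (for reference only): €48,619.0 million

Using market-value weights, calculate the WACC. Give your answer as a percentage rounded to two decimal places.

12.28%

Market value of equity E = 215.14 × 680.4m = 146381.256m. Market value of debt D = 42143.4m × 87.98/100 = 37077.76332m.
Total capital V = 146381.256 + 37077.76332 = 183459.01932.
Equity: weight = 146381.256/183459.01932 = 0.7979; cost = 14.7%.
Bonds outstanding: weight = 37077.76332/183459.01932 = 0.2021; after-tax cost = 4.14% × (1 − 34%) = 2.7324%.
WACC = 0.7979 × 14.7000% + 0.2021 × 2.7324% = 12.2813%.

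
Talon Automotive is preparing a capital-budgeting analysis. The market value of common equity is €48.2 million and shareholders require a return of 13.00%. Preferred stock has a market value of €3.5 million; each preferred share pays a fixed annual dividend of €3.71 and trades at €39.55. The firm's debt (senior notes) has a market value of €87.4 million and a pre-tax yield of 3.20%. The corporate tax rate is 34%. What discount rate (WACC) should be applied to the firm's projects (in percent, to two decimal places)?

Cost of preferred: Rp = 3.71 / 39.55 = 9.3805%.
Total capital V = 48.2 + 3.5 + 87.4 = 139.1.
Equity: weight = 48.2/139.1 = 0.3465; cost = 13%.
Preferred: weight = 3.5/139.1 = 0.0252; cost = 9.3805%.
Senior notes: weight = 87.4/139.1 = 0.6283; after-tax cost = 3.2% × (1 − 34%) = 2.1120%.
WACC = 0.3465 × 13.0000% + 0.0252 × 9.3805% + 0.6283 × 2.1120% = 6.0677%.

6.07%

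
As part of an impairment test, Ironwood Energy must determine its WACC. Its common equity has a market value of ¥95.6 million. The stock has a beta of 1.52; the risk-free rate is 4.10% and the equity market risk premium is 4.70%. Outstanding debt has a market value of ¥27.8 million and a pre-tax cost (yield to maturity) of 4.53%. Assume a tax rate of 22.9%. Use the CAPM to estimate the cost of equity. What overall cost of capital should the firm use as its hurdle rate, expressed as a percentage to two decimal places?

Cost of equity via CAPM: Re = 4.1% + 1.52 × 4.7% = 11.2440%.
Total capital V = 95.6 + 27.8 = 123.4.
Equity: weight = 95.6/123.4 = 0.7747; cost = 11.244%.
Debt: weight = 27.8/123.4 = 0.2253; after-tax cost = 4.53% × (1 − 22.9%) = 3.4926%.
WACC = 0.7747 × 11.2440% + 0.2253 × 3.4926% = 9.4977%.

9.50%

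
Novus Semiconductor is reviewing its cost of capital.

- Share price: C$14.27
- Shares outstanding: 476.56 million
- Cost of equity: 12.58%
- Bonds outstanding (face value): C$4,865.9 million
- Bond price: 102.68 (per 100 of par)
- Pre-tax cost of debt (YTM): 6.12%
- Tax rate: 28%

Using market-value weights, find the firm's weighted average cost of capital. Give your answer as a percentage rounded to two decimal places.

9.12%

Market value of equity E = 14.27 × 476.56m = 6800.5112m. Market value of debt D = 4865.9m × 102.68/100 = 4996.30612m.
Total capital V = 6800.5112 + 4996.30612 = 11796.81732.
Equity: weight = 6800.5112/11796.81732 = 0.5765; cost = 12.58%.
Bonds outstanding: weight = 4996.30612/11796.81732 = 0.4235; after-tax cost = 6.12% × (1 − 28%) = 4.4064%.
WACC = 0.5765 × 12.5800% + 0.4235 × 4.4064% = 9.1182%.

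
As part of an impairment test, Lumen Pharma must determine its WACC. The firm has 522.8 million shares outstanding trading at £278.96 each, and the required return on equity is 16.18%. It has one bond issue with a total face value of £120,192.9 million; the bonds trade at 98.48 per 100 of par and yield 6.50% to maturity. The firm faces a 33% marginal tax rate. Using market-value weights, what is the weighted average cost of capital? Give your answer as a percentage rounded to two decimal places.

10.88%

Market value of equity E = 278.96 × 522.8m = 145840.288m. Market value of debt D = 120192.9m × 98.48/100 = 118365.96792m.
Total capital V = 145840.288 + 118365.96792 = 264206.25592.
Equity: weight = 145840.288/264206.25592 = 0.5520; cost = 16.18%.
Bonds outstanding: weight = 118365.96792/264206.25592 = 0.4480; after-tax cost = 6.5% × (1 − 33%) = 4.3550%.
WACC = 0.5520 × 16.1800% + 0.4480 × 4.3550% = 10.8823%.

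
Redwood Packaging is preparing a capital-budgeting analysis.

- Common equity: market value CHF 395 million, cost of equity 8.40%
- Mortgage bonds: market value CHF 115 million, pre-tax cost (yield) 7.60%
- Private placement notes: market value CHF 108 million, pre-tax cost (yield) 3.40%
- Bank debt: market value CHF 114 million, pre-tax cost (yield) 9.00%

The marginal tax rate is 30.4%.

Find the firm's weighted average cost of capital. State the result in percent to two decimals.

Total capital V = 395 + 115 + 108 + 114 = 732.
Equity: weight = 395/732 = 0.5396; cost = 8.4%.
Mortgage bonds: weight = 115/732 = 0.1571; after-tax cost = 7.6% × (1 − 30.4%) = 5.2896%.
Private placement notes: weight = 108/732 = 0.1475; after-tax cost = 3.4% × (1 − 30.4%) = 2.3664%.
Bank debt: weight = 114/732 = 0.1557; after-tax cost = 9% × (1 − 30.4%) = 6.2640%.
WACC = 0.5396 × 8.4000% + 0.1571 × 5.2896% + 0.1475 × 2.3664% + 0.1557 × 6.2640% = 6.6885%.

6.69%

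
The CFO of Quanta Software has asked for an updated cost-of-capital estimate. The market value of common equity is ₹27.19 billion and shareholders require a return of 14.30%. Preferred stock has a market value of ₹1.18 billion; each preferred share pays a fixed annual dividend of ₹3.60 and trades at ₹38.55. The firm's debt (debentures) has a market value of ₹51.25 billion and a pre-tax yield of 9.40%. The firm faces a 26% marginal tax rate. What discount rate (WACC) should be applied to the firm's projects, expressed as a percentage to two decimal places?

9.50%

Cost of preferred: Rp = 3.6 / 38.55 = 9.3385%.
Total capital V = 27.19 + 1.18 + 51.25 = 79.62.
Equity: weight = 27.19/79.62 = 0.3415; cost = 14.3%.
Preferred: weight = 1.18/79.62 = 0.0148; cost = 9.3385%.
Debentures: weight = 51.25/79.62 = 0.6437; after-tax cost = 9.4% × (1 − 26%) = 6.9560%.
WACC = 0.3415 × 14.3000% + 0.0148 × 9.3385% + 0.6437 × 6.9560% = 9.4993%.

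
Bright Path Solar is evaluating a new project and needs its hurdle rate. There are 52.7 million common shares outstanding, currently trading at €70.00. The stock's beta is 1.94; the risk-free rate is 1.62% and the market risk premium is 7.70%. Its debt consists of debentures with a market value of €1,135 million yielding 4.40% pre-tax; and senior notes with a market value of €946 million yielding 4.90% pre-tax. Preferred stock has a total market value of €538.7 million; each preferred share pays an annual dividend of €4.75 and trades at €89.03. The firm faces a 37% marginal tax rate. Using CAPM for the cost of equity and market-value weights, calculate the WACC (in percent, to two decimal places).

Cost of equity via CAPM: Re = 1.62% + 1.94 × 7.7% = 16.5580%.
Cost of preferred: Rp = 4.75 / 89.03 = 5.3353%.
Market value of equity E = 70.0 × 52.7m = 3689m.
Total capital V = 3689 + 538.7 + 1135 + 946 = 6308.7.
Equity: weight = 3689/6308.7 = 0.5847; cost = 16.558%.
Preferred: weight = 538.7/6308.7 = 0.0854; cost = 5.3353%.
Debentures: weight = 1135/6308.7 = 0.1799; after-tax cost = 4.4% × (1 − 37%) = 2.7720%.
Senior notes: weight = 946/6308.7 = 0.1500; after-tax cost = 4.9% × (1 − 37%) = 3.0870%.
WACC = 0.5847 × 16.5580% + 0.0854 × 5.3353% + 0.1799 × 2.7720% + 0.1500 × 3.0870% = 11.0995%.

11.10%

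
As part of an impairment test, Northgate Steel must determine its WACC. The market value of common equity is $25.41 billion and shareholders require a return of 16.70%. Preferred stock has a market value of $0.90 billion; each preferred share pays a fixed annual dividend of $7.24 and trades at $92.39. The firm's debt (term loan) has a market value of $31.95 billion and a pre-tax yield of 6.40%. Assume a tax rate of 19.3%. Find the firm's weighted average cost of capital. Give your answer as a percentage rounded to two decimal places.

Cost of preferred: Rp = 7.24 / 92.39 = 7.8363%.
Total capital V = 25.41 + 0.9 + 31.95 = 58.26.
Equity: weight = 25.41/58.26 = 0.4361; cost = 16.7%.
Preferred: weight = 0.9/58.26 = 0.0154; cost = 7.8363%.
Term loan: weight = 31.95/58.26 = 0.5484; after-tax cost = 6.4% × (1 − 19.3%) = 5.1648%.
WACC = 0.4361 × 16.7000% + 0.0154 × 7.8363% + 0.5484 × 5.1648% = 10.2371%.

10.24%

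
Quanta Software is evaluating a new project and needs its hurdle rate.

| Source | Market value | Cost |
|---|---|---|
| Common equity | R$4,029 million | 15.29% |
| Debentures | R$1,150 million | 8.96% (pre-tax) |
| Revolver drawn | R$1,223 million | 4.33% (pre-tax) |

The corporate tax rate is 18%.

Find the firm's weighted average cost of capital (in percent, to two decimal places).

11.62%

Total capital V = 4029 + 1150 + 1223 = 6402.
Equity: weight = 4029/6402 = 0.6293; cost = 15.29%.
Debentures: weight = 1150/6402 = 0.1796; after-tax cost = 8.96% × (1 − 18%) = 7.3472%.
Revolver drawn: weight = 1223/6402 = 0.1910; after-tax cost = 4.33% × (1 − 18%) = 3.5506%.
WACC = 0.6293 × 15.2900% + 0.1796 × 7.3472% + 0.1910 × 3.5506% = 11.6206%.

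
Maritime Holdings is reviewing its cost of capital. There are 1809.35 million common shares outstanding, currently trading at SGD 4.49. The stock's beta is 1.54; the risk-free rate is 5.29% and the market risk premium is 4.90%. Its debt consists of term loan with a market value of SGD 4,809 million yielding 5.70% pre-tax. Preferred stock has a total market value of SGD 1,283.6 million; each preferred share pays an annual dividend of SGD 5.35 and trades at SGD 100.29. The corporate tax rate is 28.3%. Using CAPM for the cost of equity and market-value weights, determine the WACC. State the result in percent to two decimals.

9.20%

Cost of equity via CAPM: Re = 5.29% + 1.54 × 4.9% = 12.8360%.
Cost of preferred: Rp = 5.35 / 100.29 = 5.3345%.
Market value of equity E = 4.49 × 1809.35m = 8123.9815m.
Total capital V = 8123.9815 + 1283.6 + 4809 = 14216.5815.
Equity: weight = 8123.9815/14216.5815 = 0.5714; cost = 12.836%.
Preferred: weight = 1283.6/14216.5815 = 0.0903; cost = 5.3345%.
Term loan: weight = 4809/14216.5815 = 0.3383; after-tax cost = 5.7% × (1 − 28.3%) = 4.0869%.
WACC = 0.5714 × 12.8360% + 0.0903 × 5.3345% + 0.3383 × 4.0869% = 9.1992%.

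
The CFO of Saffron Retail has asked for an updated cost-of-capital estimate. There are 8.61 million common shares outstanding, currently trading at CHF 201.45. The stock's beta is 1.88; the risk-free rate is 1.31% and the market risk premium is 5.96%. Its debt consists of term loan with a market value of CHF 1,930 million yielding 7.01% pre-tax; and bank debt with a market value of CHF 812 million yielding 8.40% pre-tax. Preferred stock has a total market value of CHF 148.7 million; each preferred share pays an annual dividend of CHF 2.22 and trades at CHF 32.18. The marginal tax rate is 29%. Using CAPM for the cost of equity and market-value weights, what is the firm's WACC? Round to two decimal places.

Cost of equity via CAPM: Re = 1.31% + 1.88 × 5.96% = 12.5148%.
Cost of preferred: Rp = 2.22 / 32.18 = 6.8987%.
Market value of equity E = 201.45 × 8.61m = 1734.4845m.
Total capital V = 1734.4845 + 148.7 + 1930 + 812 = 4625.1845.
Equity: weight = 1734.4845/4625.1845 = 0.3750; cost = 12.5148%.
Preferred: weight = 148.7/4625.1845 = 0.0322; cost = 6.8987%.
Term loan: weight = 1930/4625.1845 = 0.4173; after-tax cost = 7.01% × (1 − 29%) = 4.9771%.
Bank debt: weight = 812/4625.1845 = 0.1756; after-tax cost = 8.4% × (1 − 29%) = 5.9640%.
WACC = 0.3750 × 12.5148% + 0.0322 × 6.8987% + 0.4173 × 4.9771% + 0.1756 × 5.9640% = 8.0388%.

8.04%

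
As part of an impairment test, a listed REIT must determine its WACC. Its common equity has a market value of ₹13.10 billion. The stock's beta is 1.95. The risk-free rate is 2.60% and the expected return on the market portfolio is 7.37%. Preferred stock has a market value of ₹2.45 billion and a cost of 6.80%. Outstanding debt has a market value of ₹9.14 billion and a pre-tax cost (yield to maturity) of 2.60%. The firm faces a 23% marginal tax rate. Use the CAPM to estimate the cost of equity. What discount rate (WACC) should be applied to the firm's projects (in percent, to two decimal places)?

Market risk premium = 7.37% − 2.6% = 4.77%.
Cost of equity via CAPM: Re = 2.6% + 1.95 × 4.77% = 11.9015%.
Total capital V = 13.1 + 2.45 + 9.14 = 24.69.
Equity: weight = 13.1/24.69 = 0.5306; cost = 11.9015%.
Preferred: weight = 2.45/24.69 = 0.0992; cost = 6.8%.
Debt: weight = 9.14/24.69 = 0.3702; after-tax cost = 2.6% × (1 − 23%) = 2.0020%.
WACC = 0.5306 × 11.9015% + 0.0992 × 6.8000% + 0.3702 × 2.0020% = 7.7306%.

7.73%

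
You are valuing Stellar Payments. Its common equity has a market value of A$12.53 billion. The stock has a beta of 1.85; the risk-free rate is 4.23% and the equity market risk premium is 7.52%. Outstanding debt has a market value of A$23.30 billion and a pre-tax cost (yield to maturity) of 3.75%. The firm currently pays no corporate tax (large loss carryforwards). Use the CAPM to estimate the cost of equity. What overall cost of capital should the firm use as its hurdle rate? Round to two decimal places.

8.78%

Cost of equity via CAPM: Re = 4.23% + 1.85 × 7.52% = 18.1420%.
Total capital V = 12.53 + 23.3 = 35.83.
Equity: weight = 12.53/35.83 = 0.3497; cost = 18.142%.
Debt: weight = 23.3/35.83 = 0.6503; after-tax cost = 3.75% × (1 − 0%) = 3.7500%.
WACC = 0.3497 × 18.1420% + 0.6503 × 3.7500% = 8.7830%.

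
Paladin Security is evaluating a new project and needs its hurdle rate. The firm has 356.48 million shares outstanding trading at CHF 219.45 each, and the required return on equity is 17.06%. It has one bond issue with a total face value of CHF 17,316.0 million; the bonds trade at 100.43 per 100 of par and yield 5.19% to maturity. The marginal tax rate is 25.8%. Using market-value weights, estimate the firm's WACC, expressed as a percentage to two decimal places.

14.66%

Market value of equity E = 219.45 × 356.48m = 78229.536m. Market value of debt D = 17316m × 100.43/100 = 17390.4588m.
Total capital V = 78229.536 + 17390.4588 = 95619.9948.
Equity: weight = 78229.536/95619.9948 = 0.8181; cost = 17.06%.
Bonds outstanding: weight = 17390.4588/95619.9948 = 0.1819; after-tax cost = 5.19% × (1 − 25.8%) = 3.8510%.
WACC = 0.8181 × 17.0600% + 0.1819 × 3.8510% = 14.6577%.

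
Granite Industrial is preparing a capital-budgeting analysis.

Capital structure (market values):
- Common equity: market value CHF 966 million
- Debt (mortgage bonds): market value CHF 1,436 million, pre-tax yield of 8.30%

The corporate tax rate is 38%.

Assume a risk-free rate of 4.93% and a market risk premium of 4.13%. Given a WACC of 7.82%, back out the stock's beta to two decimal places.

1.66

Total capital V = 966 + 1436 = 2402.
Equity weight = 966/2402 = 0.4022.
Mortgage bonds weight = 1436/2402 = 0.5978.
Debt contribution = 0.5978 × 8.3% × (1 − 38%) = 3.0765%.
Required equity contribution = 7.82% − 3.0765% = 4.7435%  ⇒  Re = 11.7950%.
CAPM: 11.7950% = 4.93% + β × 4.13%  ⇒  β = 1.6622.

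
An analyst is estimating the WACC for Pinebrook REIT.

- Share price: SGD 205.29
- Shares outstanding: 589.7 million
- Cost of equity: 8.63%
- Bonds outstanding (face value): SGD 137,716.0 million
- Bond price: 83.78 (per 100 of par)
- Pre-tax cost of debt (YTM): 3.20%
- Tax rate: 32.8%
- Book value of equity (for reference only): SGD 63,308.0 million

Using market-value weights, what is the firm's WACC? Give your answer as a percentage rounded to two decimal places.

5.47%

Market value of equity E = 205.29 × 589.7m = 121059.513m. Market value of debt D = 137716m × 83.78/100 = 115378.4648m.
Total capital V = 121059.513 + 115378.4648 = 236437.9778.
Equity: weight = 121059.513/236437.9778 = 0.5120; cost = 8.63%.
Bonds outstanding: weight = 115378.4648/236437.9778 = 0.4880; after-tax cost = 3.2% × (1 − 32.8%) = 2.1504%.
WACC = 0.5120 × 8.6300% + 0.4880 × 2.1504% = 5.4680%.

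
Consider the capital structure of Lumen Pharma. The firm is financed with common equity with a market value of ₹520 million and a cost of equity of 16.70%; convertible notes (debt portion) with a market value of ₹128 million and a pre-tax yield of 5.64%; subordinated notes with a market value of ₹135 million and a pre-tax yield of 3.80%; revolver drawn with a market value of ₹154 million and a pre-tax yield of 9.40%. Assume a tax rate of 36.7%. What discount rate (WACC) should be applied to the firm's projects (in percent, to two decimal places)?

11.08%

Total capital V = 520 + 128 + 135 + 154 = 937.
Equity: weight = 520/937 = 0.5550; cost = 16.7%.
Convertible notes (debt portion): weight = 128/937 = 0.1366; after-tax cost = 5.64% × (1 − 36.7%) = 3.5701%.
Subordinated notes: weight = 135/937 = 0.1441; after-tax cost = 3.8% × (1 − 36.7%) = 2.4054%.
Revolver drawn: weight = 154/937 = 0.1644; after-tax cost = 9.4% × (1 − 36.7%) = 5.9502%.
WACC = 0.5550 × 16.7000% + 0.1366 × 3.5701% + 0.1441 × 2.4054% + 0.1644 × 5.9502% = 11.0801%.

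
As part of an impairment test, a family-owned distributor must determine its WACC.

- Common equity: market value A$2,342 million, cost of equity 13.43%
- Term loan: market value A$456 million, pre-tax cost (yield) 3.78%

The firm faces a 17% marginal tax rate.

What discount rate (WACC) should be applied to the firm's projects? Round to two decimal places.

Total capital V = 2342 + 456 = 2798.
Equity: weight = 2342/2798 = 0.8370; cost = 13.43%.
Term loan: weight = 456/2798 = 0.1630; after-tax cost = 3.78% × (1 − 17%) = 3.1374%.
WACC = 0.8370 × 13.4300% + 0.1630 × 3.1374% = 11.7526%.

11.75%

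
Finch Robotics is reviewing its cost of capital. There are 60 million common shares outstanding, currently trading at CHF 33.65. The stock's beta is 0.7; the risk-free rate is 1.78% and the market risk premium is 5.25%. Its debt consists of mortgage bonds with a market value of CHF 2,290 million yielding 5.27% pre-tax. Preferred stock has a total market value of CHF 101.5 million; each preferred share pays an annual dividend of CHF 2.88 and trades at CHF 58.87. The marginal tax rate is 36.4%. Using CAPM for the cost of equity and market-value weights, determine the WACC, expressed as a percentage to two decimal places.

4.35%

Cost of equity via CAPM: Re = 1.78% + 0.7 × 5.25% = 5.4550%.
Cost of preferred: Rp = 2.88 / 58.87 = 4.8921%.
Market value of equity E = 33.65 × 60m = 2019m.
Total capital V = 2019 + 101.5 + 2290 = 4410.5.
Equity: weight = 2019/4410.5 = 0.4578; cost = 5.455%.
Preferred: weight = 101.5/4410.5 = 0.0230; cost = 4.8921%.
Mortgage bonds: weight = 2290/4410.5 = 0.5192; after-tax cost = 5.27% × (1 − 36.4%) = 3.3517%.
WACC = 0.4578 × 5.4550% + 0.0230 × 4.8921% + 0.5192 × 3.3517% = 4.3500%.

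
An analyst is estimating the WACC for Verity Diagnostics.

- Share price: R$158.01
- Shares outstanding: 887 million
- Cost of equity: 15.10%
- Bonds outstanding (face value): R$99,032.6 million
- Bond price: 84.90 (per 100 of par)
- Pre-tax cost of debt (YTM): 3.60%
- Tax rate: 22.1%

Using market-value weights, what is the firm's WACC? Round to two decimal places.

Market value of equity E = 158.01 × 887m = 140154.87m. Market value of debt D = 99032.6m × 84.9/100 = 84078.6774m.
Total capital V = 140154.87 + 84078.6774 = 224233.5474.
Equity: weight = 140154.87/224233.5474 = 0.6250; cost = 15.1%.
Bonds outstanding: weight = 84078.6774/224233.5474 = 0.3750; after-tax cost = 3.6% × (1 − 22.1%) = 2.8044%.
WACC = 0.6250 × 15.1000% + 0.3750 × 2.8044% = 10.4896%.

10.49%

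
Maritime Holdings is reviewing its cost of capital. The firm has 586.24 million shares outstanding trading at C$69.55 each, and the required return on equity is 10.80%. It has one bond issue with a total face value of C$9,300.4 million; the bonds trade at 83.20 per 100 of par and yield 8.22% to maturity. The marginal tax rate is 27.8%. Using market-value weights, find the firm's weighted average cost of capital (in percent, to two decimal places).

Market value of equity E = 69.55 × 586.24m = 40772.992m. Market value of debt D = 9300.4m × 83.2/100 = 7737.9328m.
Total capital V = 40772.992 + 7737.9328 = 48510.9248.
Equity: weight = 40772.992/48510.9248 = 0.8405; cost = 10.8%.
Bonds outstanding: weight = 7737.9328/48510.9248 = 0.1595; after-tax cost = 8.22% × (1 − 27.8%) = 5.9348%.
WACC = 0.8405 × 10.8000% + 0.1595 × 5.9348% = 10.0240%.

10.02%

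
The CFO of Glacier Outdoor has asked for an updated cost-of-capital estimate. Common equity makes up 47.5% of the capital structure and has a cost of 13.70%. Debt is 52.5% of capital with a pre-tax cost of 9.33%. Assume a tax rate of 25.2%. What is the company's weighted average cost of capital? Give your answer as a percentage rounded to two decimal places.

After-tax cost of debt = 9.33% × (1 − 25.2%) = 6.9788%.
WACC = 0.475 × 13.7000% + 0.525 × 6.9788% = 10.1714%.

10.17%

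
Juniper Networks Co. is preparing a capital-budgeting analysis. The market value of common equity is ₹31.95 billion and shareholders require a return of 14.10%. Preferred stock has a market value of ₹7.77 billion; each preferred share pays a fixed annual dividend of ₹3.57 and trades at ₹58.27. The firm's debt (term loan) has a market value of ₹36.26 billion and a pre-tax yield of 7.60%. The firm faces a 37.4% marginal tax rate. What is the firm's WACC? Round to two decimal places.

8.83%

Cost of preferred: Rp = 3.57 / 58.27 = 6.1267%.
Total capital V = 31.95 + 7.77 + 36.26 = 75.98.
Equity: weight = 31.95/75.98 = 0.4205; cost = 14.1%.
Preferred: weight = 7.77/75.98 = 0.1023; cost = 6.1267%.
Term loan: weight = 36.26/75.98 = 0.4772; after-tax cost = 7.6% × (1 − 37.4%) = 4.7576%.
WACC = 0.4205 × 14.1000% + 0.1023 × 6.1267% + 0.4772 × 4.7576% = 8.8261%.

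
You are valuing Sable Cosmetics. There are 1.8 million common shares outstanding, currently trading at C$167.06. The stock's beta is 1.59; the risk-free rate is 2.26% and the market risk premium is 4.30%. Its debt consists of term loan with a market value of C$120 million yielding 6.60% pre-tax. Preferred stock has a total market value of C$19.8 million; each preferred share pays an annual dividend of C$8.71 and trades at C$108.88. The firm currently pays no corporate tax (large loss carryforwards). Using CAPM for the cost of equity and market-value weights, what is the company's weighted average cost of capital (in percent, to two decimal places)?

8.37%

Cost of equity via CAPM: Re = 2.26% + 1.59 × 4.3% = 9.0970%.
Cost of preferred: Rp = 8.71 / 108.88 = 7.9996%.
Market value of equity E = 167.06 × 1.8m = 300.708m.
Total capital V = 300.708 + 19.8 + 120 = 440.508.
Equity: weight = 300.708/440.508 = 0.6826; cost = 9.097%.
Preferred: weight = 19.8/440.508 = 0.0449; cost = 7.9996%.
Term loan: weight = 120/440.508 = 0.2724; after-tax cost = 6.6% × (1 − 0%) = 6.6000%.
WACC = 0.6826 × 9.0970% + 0.0449 × 7.9996% + 0.2724 × 6.6000% = 8.3675%.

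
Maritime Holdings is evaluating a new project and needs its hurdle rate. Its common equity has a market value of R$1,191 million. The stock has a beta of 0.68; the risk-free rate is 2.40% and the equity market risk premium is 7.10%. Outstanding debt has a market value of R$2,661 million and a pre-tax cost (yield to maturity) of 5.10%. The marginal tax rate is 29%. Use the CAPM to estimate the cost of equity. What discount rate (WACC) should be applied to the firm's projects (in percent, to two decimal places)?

4.74%

Cost of equity via CAPM: Re = 2.4% + 0.68 × 7.1% = 7.2280%.
Total capital V = 1191 + 2661 = 3852.
Equity: weight = 1191/3852 = 0.3092; cost = 7.228%.
Debt: weight = 2661/3852 = 0.6908; after-tax cost = 5.1% × (1 − 29%) = 3.6210%.
WACC = 0.3092 × 7.2280% + 0.6908 × 3.6210% = 4.7362%.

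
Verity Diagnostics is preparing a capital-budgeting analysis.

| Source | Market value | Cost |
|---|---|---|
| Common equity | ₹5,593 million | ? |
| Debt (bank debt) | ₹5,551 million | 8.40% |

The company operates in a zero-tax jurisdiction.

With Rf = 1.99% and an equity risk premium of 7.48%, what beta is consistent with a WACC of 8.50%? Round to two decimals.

Total capital V = 5593 + 5551 = 11144.
Equity weight = 5593/11144 = 0.5019.
Bank debt weight = 5551/11144 = 0.4981.
Debt contribution = 0.4981 × 8.4% × (1 − 0%) = 4.1842%.
Required equity contribution = 8.5% − 4.1842% = 4.3158%  ⇒  Re = 8.5992%.
CAPM: 8.5992% = 1.99% + β × 7.48%  ⇒  β = 0.8836.

0.88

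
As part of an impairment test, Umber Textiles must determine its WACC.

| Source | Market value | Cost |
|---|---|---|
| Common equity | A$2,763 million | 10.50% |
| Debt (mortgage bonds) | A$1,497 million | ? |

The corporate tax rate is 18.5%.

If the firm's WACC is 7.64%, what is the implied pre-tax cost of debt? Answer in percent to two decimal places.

Total capital V = 2763 + 1497 = 4260.
Equity weight = 2763/4260 = 0.6486.
Mortgage bonds weight = 1497/4260 = 0.3514.
Equity contribution = 0.6486 × 10.5% = 6.8102%.
Remaining for debt = 7.64% − 6.8102% = 0.8298%.
Rd × (1 − 18.5%) × 0.3514 = 0.8298%  ⇒  Rd = 2.8973%.

2.90%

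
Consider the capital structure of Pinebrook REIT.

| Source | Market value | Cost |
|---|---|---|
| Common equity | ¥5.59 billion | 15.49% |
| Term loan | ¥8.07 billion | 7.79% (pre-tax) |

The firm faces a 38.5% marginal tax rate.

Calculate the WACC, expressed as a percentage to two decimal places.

Total capital V = 5.59 + 8.07 = 13.66.
Equity: weight = 5.59/13.66 = 0.4092; cost = 15.49%.
Term loan: weight = 8.07/13.66 = 0.5908; after-tax cost = 7.79% × (1 − 38.5%) = 4.7908%.
WACC = 0.4092 × 15.4900% + 0.5908 × 4.7908% = 9.1692%.

9.17%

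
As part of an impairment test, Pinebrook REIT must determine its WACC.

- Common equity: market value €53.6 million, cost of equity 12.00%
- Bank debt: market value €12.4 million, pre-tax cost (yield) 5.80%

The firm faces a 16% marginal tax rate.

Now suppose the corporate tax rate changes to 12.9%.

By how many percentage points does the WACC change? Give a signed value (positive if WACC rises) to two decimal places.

+0.03 pp

Current WACC:
Total capital V = 53.6 + 12.4 = 66.
Equity: weight = 53.6/66 = 0.8121; cost = 12%.
Bank debt: weight = 12.4/66 = 0.1879; after-tax cost = 5.8% × (1 − 16%) = 4.8720%.
WACC = 0.8121 × 12.0000% + 0.1879 × 4.8720% = 10.6608%.
After the change:
Total capital V = 53.6 + 12.4 = 66.
Equity: weight = 53.6/66 = 0.8121; cost = 12%.
Bank debt: weight = 12.4/66 = 0.1879; after-tax cost = 5.8% × (1 − 12.9%) = 5.0518%.
WACC = 0.8121 × 12.0000% + 0.1879 × 5.0518% = 10.6946%.
Change in WACC = 10.6946% − 10.6608% = 0.0338 pp.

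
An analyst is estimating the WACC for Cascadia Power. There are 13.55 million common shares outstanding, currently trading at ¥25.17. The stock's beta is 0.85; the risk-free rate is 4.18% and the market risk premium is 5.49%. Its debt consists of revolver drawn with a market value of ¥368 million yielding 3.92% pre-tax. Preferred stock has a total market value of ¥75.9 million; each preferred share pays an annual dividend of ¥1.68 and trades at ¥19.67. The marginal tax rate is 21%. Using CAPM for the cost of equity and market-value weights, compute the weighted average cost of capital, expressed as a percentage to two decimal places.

6.12%

Cost of equity via CAPM: Re = 4.18% + 0.85 × 5.49% = 8.8465%.
Cost of preferred: Rp = 1.68 / 19.67 = 8.5409%.
Market value of equity E = 25.17 × 13.55m = 341.0535m.
Total capital V = 341.0535 + 75.9 + 368 = 784.9535.
Equity: weight = 341.0535/784.9535 = 0.4345; cost = 8.8465%.
Preferred: weight = 75.9/784.9535 = 0.0967; cost = 8.5409%.
Revolver drawn: weight = 368/784.9535 = 0.4688; after-tax cost = 3.92% × (1 − 21%) = 3.0968%.
WACC = 0.4345 × 8.8465% + 0.0967 × 8.5409% + 0.4688 × 3.0968% = 6.1214%.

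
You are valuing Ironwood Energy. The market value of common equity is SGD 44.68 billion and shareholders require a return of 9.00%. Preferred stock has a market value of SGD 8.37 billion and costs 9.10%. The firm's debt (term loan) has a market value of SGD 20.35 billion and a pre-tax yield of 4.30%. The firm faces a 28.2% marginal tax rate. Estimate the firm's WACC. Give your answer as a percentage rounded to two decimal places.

Total capital V = 44.68 + 8.37 + 20.35 = 73.4.
Equity: weight = 44.68/73.4 = 0.6087; cost = 9%.
Preferred: weight = 8.37/73.4 = 0.1140; cost = 9.1%.
Term loan: weight = 20.35/73.4 = 0.2772; after-tax cost = 4.3% × (1 − 28.2%) = 3.0874%.
WACC = 0.6087 × 9.0000% + 0.1140 × 9.1000% + 0.2772 × 3.0874% = 7.3721%.

7.37%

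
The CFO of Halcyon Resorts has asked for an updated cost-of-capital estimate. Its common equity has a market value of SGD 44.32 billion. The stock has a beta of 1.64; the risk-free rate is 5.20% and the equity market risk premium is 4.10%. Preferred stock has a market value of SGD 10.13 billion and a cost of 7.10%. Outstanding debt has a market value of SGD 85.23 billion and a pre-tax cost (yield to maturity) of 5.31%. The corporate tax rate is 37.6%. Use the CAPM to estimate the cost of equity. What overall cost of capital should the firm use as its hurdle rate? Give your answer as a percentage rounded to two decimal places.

Cost of equity via CAPM: Re = 5.2% + 1.64 × 4.1% = 11.9240%.
Total capital V = 44.32 + 10.13 + 85.23 = 139.68.
Equity: weight = 44.32/139.68 = 0.3173; cost = 11.924%.
Preferred: weight = 10.13/139.68 = 0.0725; cost = 7.1%.
Debt: weight = 85.23/139.68 = 0.6102; after-tax cost = 5.31% × (1 − 37.6%) = 3.3134%.
WACC = 0.3173 × 11.9240% + 0.0725 × 7.1000% + 0.6102 × 3.3134% = 6.3202%.

6.32%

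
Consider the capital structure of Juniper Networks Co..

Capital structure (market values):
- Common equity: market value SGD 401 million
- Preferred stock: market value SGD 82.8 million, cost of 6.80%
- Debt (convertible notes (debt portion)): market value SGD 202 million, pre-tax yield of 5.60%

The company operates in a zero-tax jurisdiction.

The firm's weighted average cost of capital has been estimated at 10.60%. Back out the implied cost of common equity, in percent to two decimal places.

13.90%

Total capital V = 401 + 82.8 + 202 = 685.8.
Equity weight = 401/685.8 = 0.5847.
Preferred weight = 82.8/685.8 = 0.1207.
Convertible notes (debt portion) weight = 202/685.8 = 0.2945.
Debt contribution = 0.2945 × 5.6% × (1 − 0%) = 1.6495%.
Preferred contribution = 0.1207 × 6.8% = 0.8210%.
Required equity contribution = 10.6% − 2.4705% = 8.1295%.
Re = 8.1295% / 0.5847 = 13.9033%.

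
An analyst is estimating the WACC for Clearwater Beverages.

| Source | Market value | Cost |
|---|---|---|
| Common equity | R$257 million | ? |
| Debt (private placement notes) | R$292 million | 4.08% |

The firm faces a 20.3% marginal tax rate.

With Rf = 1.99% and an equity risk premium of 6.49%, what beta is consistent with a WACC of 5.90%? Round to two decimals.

Total capital V = 257 + 292 = 549.
Equity weight = 257/549 = 0.4681.
Private placement notes weight = 292/549 = 0.5319.
Debt contribution = 0.5319 × 4.08% × (1 − 20.3%) = 1.7295%.
Required equity contribution = 5.9% − 1.7295% = 4.1705%  ⇒  Re = 8.9089%.
CAPM: 8.9089% = 1.99% + β × 6.49%  ⇒  β = 1.0661.

1.07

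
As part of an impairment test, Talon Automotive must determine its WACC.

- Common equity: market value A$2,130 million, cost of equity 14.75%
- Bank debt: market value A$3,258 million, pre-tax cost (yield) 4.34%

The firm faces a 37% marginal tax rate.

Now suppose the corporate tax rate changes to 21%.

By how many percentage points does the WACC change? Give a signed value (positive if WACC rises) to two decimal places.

Current WACC:
Total capital V = 2130 + 3258 = 5388.
Equity: weight = 2130/5388 = 0.3953; cost = 14.75%.
Bank debt: weight = 3258/5388 = 0.6047; after-tax cost = 4.34% × (1 − 37%) = 2.7342%.
WACC = 0.3953 × 14.7500% + 0.6047 × 2.7342% = 7.4843%.
After the change:
Total capital V = 2130 + 3258 = 5388.
Equity: weight = 2130/5388 = 0.3953; cost = 14.75%.
Bank debt: weight = 3258/5388 = 0.6047; after-tax cost = 4.34% × (1 − 21%) = 3.4286%.
WACC = 0.3953 × 14.7500% + 0.6047 × 3.4286% = 7.9042%.
Change in WACC = 7.9042% − 7.4843% = 0.4199 pp.

+0.42 pp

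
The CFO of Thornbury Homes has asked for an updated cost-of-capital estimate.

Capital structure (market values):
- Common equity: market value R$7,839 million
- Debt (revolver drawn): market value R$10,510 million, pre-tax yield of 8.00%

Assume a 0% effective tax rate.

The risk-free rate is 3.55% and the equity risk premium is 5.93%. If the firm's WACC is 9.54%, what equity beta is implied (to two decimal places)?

1.36

Total capital V = 7839 + 10510 = 18349.
Equity weight = 7839/18349 = 0.4272.
Revolver drawn weight = 10510/18349 = 0.5728.
Debt contribution = 0.5728 × 8% × (1 − 0%) = 4.5823%.
Required equity contribution = 9.54% − 4.5823% = 4.9577%  ⇒  Re = 11.6047%.
CAPM: 11.6047% = 3.55% + β × 5.93%  ⇒  β = 1.3583.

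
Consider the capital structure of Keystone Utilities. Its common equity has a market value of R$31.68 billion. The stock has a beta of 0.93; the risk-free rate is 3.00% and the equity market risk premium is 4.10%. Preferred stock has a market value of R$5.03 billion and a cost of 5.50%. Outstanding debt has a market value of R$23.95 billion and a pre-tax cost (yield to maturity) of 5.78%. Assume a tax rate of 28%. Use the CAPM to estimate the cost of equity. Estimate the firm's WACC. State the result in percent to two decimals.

Cost of equity via CAPM: Re = 3.0% + 0.93 × 4.1% = 6.8130%.
Total capital V = 31.68 + 5.03 + 23.95 = 60.66.
Equity: weight = 31.68/60.66 = 0.5223; cost = 6.813%.
Preferred: weight = 5.03/60.66 = 0.0829; cost = 5.5%.
Debt: weight = 23.95/60.66 = 0.3948; after-tax cost = 5.78% × (1 − 28%) = 4.1616%.
WACC = 0.5223 × 6.8130% + 0.0829 × 5.5000% + 0.3948 × 4.1616% = 5.6573%.

5.66%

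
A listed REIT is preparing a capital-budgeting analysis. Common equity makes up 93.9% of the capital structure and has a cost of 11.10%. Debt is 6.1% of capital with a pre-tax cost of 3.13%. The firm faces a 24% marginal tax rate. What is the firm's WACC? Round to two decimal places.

After-tax cost of debt = 3.13% × (1 − 24%) = 2.3788%.
WACC = 0.939 × 11.1000% + 0.061 × 2.3788% = 10.5680%.

10.57%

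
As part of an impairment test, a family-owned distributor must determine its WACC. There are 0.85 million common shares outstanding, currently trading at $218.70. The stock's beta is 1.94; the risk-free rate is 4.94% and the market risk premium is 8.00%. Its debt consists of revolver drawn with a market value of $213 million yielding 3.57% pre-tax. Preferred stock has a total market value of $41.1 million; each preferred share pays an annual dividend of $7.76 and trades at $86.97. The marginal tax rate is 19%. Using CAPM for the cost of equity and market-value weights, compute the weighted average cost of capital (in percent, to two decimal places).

Cost of equity via CAPM: Re = 4.94% + 1.94 × 8.0% = 20.4600%.
Cost of preferred: Rp = 7.76 / 86.97 = 8.9226%.
Market value of equity E = 218.7 × 0.85m = 185.895m.
Total capital V = 185.895 + 41.1 + 213 = 439.995.
Equity: weight = 185.895/439.995 = 0.4225; cost = 20.46%.
Preferred: weight = 41.1/439.995 = 0.0934; cost = 8.9226%.
Revolver drawn: weight = 213/439.995 = 0.4841; after-tax cost = 3.57% × (1 − 19%) = 2.8917%.
WACC = 0.4225 × 20.4600% + 0.0934 × 8.9226% + 0.4841 × 2.8917% = 10.8775%.

10.88%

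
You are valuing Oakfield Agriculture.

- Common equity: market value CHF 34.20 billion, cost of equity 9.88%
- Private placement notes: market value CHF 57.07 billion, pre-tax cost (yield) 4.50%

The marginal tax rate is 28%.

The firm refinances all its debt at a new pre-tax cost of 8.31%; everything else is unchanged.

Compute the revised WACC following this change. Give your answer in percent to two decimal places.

7.44%

After the change:
Total capital V = 34.2 + 57.07 = 91.27.
Equity: weight = 34.2/91.27 = 0.3747; cost = 9.88%.
Private placement notes: weight = 57.07/91.27 = 0.6253; after-tax cost = 8.31% × (1 − 28%) = 5.9832%.
WACC = 0.3747 × 9.8800% + 0.6253 × 5.9832% = 7.4434%.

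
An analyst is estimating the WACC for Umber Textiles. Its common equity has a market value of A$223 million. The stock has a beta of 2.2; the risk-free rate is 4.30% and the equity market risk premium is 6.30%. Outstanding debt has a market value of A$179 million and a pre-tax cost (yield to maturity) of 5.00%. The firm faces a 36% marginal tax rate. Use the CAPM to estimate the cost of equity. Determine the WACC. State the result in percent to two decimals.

11.50%

Cost of equity via CAPM: Re = 4.3% + 2.2 × 6.3% = 18.1600%.
Total capital V = 223 + 179 = 402.
Equity: weight = 223/402 = 0.5547; cost = 18.16%.
Debt: weight = 179/402 = 0.4453; after-tax cost = 5% × (1 − 36%) = 3.2000%.
WACC = 0.5547 × 18.1600% + 0.4453 × 3.2000% = 11.4987%.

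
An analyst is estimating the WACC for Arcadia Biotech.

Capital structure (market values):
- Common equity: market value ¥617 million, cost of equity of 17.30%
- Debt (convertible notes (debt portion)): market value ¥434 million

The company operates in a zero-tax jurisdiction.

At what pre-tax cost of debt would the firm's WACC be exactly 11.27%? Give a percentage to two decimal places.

2.70%

Total capital V = 617 + 434 = 1051.
Equity weight = 617/1051 = 0.5871.
Convertible notes (debt portion) weight = 434/1051 = 0.4129.
Equity contribution = 0.5871 × 17.3% = 10.1561%.
Remaining for debt = 11.27% − 10.1561% = 1.1139%.
Rd × (1 − 0%) × 0.4129 = 1.1139%  ⇒  Rd = 2.6974%.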